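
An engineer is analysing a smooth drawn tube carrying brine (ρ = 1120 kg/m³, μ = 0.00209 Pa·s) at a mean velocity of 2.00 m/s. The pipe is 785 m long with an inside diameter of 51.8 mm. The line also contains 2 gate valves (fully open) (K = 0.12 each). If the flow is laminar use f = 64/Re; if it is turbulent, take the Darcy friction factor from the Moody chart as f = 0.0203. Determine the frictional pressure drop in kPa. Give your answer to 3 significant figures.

Reynolds number Re = ρVD/μ = 1120 · 2 · 0.0518 / 0.00209 = 5.552e+04.
Re > 4000 → turbulent; use the Moody-chart value f = 0.0203.
Total minor-loss coefficient ΣK = 2·0.12 = 0.24.
ΔP = [f·L/D + ΣK]·(ρV²/2) = [0.0203·785/0.0518 + 0.24]·(1120·2²/2) = [307.6 + 0.24]·2240 = 6.896e+05 Pa.
ΔP = 6.896e+05 Pa = 690 kPa.

ΔP ≈ 690 kPa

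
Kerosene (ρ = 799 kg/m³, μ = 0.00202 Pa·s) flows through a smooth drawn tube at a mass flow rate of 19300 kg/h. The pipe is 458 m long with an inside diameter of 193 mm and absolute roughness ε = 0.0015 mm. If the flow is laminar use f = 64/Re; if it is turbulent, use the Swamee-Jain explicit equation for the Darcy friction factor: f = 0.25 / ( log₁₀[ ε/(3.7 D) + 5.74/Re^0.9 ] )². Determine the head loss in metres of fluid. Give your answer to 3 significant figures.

h_f ≈ 0.170 m

ṁ = 19300 kg/h = 19300/3600 = 5.361 kg/s.
A = πD²/4 = π(0.193)²/4 = 0.02926 m²; mean velocity V = ṁ/(ρA) = 5.361/(799 · 0.02926) = 0.2294 m/s.
Reynolds number Re = ρVD/μ = 799 · 0.2294 · 0.193 / 0.00202 = 1.751e+04.
Re > 4000 → turbulent. Relative roughness ε/D = 1.5e-06/0.193 = 7.77e-06. Swamee-Jain: f = 0.25/(log₁₀[7.77e-06/3.7 + 5.74/1.751e+04^0.9])² = 0.25/(log₁₀[2.1e-06 + 0.000871])² = 0.25/(-3.059)² = 0.02672.
Darcy-Weisbach: ΔP = f(L/D)(ρV²/2) = 0.02672·(458/0.193)·(799·0.2294²/2) = 0.02672·2373·21.01 = 1332 Pa.
Head loss h_f = ΔP/(ρg) = 1332/(799·9.81) = 0.170 m.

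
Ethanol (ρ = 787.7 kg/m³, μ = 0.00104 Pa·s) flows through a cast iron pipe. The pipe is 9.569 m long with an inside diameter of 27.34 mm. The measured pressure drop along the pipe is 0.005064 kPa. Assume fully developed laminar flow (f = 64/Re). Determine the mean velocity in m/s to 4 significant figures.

V ≈ 0.01189 m/s

For laminar flow, f = 64/Re with Re = ρVD/μ, so Darcy-Weisbach reduces to ΔP = 32μLV/D². Solving for V: V = ΔP·D²/(32μL) = 5.064·(0.02734)²/(32·0.00104·9.569) = 0.01189 m/s.
Check: Re = ρVD/μ = 787.7·0.01189·0.02734/0.00104 = 246.1 < 2300, so the laminar assumption holds.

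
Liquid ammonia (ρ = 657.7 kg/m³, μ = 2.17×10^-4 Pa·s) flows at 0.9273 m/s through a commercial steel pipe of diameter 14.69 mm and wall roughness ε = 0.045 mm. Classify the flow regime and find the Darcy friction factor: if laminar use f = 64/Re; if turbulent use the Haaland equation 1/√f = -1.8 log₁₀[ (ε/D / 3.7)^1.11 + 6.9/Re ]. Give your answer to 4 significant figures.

f ≈ 0.02900

Re = ρVD/μ = 657.7·0.9273·0.01469/0.000217 = 4.129e+04.
Re > 4000 → turbulent. ε/D = 4.5e-05/0.01469 = 0.00306; Haaland: 1/√f = -1.8 log₁₀[0.000379 + 0.000167] = 5.872, so f = 0.029.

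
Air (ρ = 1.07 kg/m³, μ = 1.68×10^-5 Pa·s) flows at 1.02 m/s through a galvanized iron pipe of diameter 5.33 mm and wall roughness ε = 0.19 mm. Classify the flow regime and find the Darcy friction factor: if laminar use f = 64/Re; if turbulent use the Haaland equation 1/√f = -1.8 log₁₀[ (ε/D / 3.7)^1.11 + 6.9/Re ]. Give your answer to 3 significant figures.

f ≈ 0.185

Re = ρVD/μ = 1.07·1.02·0.00533/1.68e-05 = 346.3.
Re < 2300 → laminar, so f = 64/Re = 0.1848 (roughness is irrelevant in laminar flow).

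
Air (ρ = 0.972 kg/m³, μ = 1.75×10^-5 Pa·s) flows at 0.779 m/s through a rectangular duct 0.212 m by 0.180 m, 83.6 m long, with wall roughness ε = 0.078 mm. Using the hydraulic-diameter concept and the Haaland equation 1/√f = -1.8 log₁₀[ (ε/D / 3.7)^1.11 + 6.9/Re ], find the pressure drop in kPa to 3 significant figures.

Hydraulic diameter D_h = 4A/P = 4·(0.212·0.18)/(2·(0.212+0.18)) = 0.1526/0.784 = 0.1947 m.
Re = ρVD_h/μ = 0.972·0.779·0.1947/1.75e-05 = 8424.
ε/D_h = 7.8e-05/0.1947 = 0.000401; Haaland gives 1/√f = -1.8 log₁₀[3.97e-05+0.000819] = 5.519, so f = 0.03283.
ΔP = f(L/D_h)(ρV²/2) = 0.03283·83.6/0.1947·0.2949 = 4.158 Pa.
ΔP = 0.00416 kPa.

ΔP ≈ 0.00416 kPa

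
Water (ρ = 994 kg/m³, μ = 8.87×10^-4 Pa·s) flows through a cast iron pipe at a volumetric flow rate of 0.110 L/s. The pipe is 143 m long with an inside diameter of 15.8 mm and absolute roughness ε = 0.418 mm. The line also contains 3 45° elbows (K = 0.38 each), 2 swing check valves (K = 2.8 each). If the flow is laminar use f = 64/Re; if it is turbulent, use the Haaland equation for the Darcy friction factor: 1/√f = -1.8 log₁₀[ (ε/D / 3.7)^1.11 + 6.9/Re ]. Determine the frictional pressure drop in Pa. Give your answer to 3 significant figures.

ΔP ≈ 82600 Pa

Q = 0.110 L/s = 0.110/1000 = 0.00011 m³/s.
Cross-sectional area A = πD²/4 = π(0.0158)²/4 = 0.0001961 m²; mean velocity V = Q/A = 0.00011/0.0001961 = 0.561 m/s.
Reynolds number Re = ρVD/μ = 994 · 0.561 · 0.0158 / 0.000887 = 9934.
Re > 4000 → turbulent. Relative roughness ε/D = 0.000418/0.0158 = 0.0265. Haaland: 1/√f = -1.8 log₁₀[(0.0265/3.7)^1.11 + 6.9/9934] = -1.8 log₁₀[0.00415 + 0.000695] = 4.166, so f = 0.05761.
Total minor-loss coefficient ΣK = 3·0.38 + 2·2.8 = 6.74.
ΔP = [f·L/D + ΣK]·(ρV²/2) = [0.05761·143/0.0158 + 6.74]·(994·0.561²/2) = [521.4 + 6.74]·156.4 = 8.263e+04 Pa.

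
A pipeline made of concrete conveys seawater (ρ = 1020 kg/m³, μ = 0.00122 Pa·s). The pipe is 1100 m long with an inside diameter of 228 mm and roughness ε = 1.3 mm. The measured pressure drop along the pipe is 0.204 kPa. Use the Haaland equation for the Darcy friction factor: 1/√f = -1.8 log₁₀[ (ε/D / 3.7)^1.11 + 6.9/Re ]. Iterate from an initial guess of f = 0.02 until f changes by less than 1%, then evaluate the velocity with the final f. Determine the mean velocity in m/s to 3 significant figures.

V ≈ 0.0461 m/s

Rearranging Darcy-Weisbach: V = √(2·ΔP·D/(f·L·ρ)). With ε/D = 0.0013/0.228 = 0.0057, iterate starting from f = 0.02:
  f = 0.02 → V = √(2·204·0.228/(0.02·1100·1020)) = 0.06439 m/s; Re = ρVD/μ = 1.227e+04; f → 0.03721
  f = 0.03721 → V = 0.0472 m/s; Re = 8998; f → 0.03888
  f = 0.03888 → V = 0.04618 m/s; Re = 8802; f → 0.03902
Converged (Δf/f < 1%). With the final f = 0.03902: V = √(2·204·0.228/(0.03902·1100·1020)) = 0.0461 m/s.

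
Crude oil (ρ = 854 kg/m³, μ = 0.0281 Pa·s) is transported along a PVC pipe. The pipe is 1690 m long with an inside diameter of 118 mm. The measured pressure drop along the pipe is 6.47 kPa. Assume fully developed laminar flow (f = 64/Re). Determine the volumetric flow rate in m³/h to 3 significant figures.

Q ≈ 2.33 m³/h

For laminar flow, f = 64/Re with Re = ρVD/μ, so Darcy-Weisbach reduces to ΔP = 32μLV/D². Solving for V: V = ΔP·D²/(32μL) = 6470·(0.118)²/(32·0.0281·1690) = 0.05928 m/s.
Check: Re = ρVD/μ = 854·0.05928·0.118/0.0281 = 212.6 < 2300, so the laminar assumption holds.
Q = V·A = 0.05928·(π/4·0.118²) = 0.0006483 m³/s = 2.33 m³/h.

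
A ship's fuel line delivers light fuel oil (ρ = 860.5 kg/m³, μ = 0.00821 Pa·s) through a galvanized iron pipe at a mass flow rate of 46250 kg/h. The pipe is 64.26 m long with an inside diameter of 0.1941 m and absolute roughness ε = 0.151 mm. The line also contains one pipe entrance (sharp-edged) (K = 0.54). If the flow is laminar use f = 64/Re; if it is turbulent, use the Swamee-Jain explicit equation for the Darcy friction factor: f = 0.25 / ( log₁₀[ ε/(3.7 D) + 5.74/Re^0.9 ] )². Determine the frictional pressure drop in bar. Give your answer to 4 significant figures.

ΔP ≈ 0.01223 bar

ṁ = 46250 kg/h = 46250/3600 = 12.85 kg/s.
A = πD²/4 = π(0.1941)²/4 = 0.02959 m²; mean velocity V = ṁ/(ρA) = 12.85/(860.5 · 0.02959) = 0.5046 m/s.
Reynolds number Re = ρVD/μ = 860.5 · 0.5046 · 0.1941 / 0.00821 = 1.026e+04.
Re > 4000 → turbulent. Relative roughness ε/D = 0.000151/0.1941 = 0.000778. Swamee-Jain: f = 0.25/(log₁₀[0.000778/3.7 + 5.74/1.026e+04^0.9])² = 0.25/(log₁₀[0.00021 + 0.00141])² = 0.25/(-2.791)² = 0.0321.
Total minor-loss coefficient ΣK = 1·0.54 = 0.54.
ΔP = [f·L/D + ΣK]·(ρV²/2) = [0.0321·64.26/0.1941 + 0.54]·(860.5·0.5046²/2) = [10.63 + 0.54]·109.5 = 1223 Pa.
ΔP = 1223 Pa = 0.01223 bar.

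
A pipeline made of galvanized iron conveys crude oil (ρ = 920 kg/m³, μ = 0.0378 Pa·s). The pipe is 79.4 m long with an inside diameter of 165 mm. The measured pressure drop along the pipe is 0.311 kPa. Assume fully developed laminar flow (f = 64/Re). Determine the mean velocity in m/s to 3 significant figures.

For laminar flow, f = 64/Re with Re = ρVD/μ, so Darcy-Weisbach reduces to ΔP = 32μLV/D². Solving for V: V = ΔP·D²/(32μL) = 311·(0.165)²/(32·0.0378·79.4) = 0.08816 m/s.
Check: Re = ρVD/μ = 920·0.08816·0.165/0.0378 = 354 < 2300, so the laminar assumption holds.

V ≈ 0.0882 m/s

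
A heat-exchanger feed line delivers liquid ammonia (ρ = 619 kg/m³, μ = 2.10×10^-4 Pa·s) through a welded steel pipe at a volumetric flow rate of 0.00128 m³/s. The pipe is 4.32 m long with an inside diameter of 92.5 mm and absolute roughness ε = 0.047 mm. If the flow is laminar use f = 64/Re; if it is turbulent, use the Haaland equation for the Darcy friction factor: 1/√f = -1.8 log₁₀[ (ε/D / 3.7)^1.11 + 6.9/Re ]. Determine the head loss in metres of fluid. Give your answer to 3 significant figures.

h_f ≈ 0.00191 m

Cross-sectional area A = πD²/4 = π(0.0925)²/4 = 0.00672 m²; mean velocity V = Q/A = 0.00128/0.00672 = 0.1905 m/s.
Reynolds number Re = ρVD/μ = 619 · 0.1905 · 0.0925 / 0.00021 = 5.193e+04.
Re > 4000 → turbulent. Relative roughness ε/D = 4.7e-05/0.0925 = 0.000508. Haaland: 1/√f = -1.8 log₁₀[(0.000508/3.7)^1.11 + 6.9/5.193e+04] = -1.8 log₁₀[5.16e-05 + 0.000133] = 6.721, so f = 0.02214.
Darcy-Weisbach: ΔP = f(L/D)(ρV²/2) = 0.02214·(4.32/0.0925)·(619·0.1905²/2) = 0.02214·46.7·11.23 = 11.61 Pa.
Head loss h_f = ΔP/(ρg) = 11.61/(619·9.81) = 0.00191 m.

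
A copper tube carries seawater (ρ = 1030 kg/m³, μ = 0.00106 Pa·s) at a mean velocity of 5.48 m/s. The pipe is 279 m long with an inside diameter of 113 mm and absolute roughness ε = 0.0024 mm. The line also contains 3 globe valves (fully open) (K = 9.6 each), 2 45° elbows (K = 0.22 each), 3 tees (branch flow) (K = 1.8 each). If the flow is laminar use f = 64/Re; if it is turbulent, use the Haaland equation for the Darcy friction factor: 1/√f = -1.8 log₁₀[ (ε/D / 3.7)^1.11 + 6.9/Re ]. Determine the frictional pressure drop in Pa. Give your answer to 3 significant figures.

Reynolds number Re = ρVD/μ = 1030 · 5.48 · 0.113 / 0.00106 = 6.017e+05.
Re > 4000 → turbulent. Relative roughness ε/D = 2.4e-06/0.113 = 2.12e-05. Haaland: 1/√f = -1.8 log₁₀[(2.12e-05/3.7)^1.11 + 6.9/6.017e+05] = -1.8 log₁₀[1.52e-06 + 1.15e-05] = 8.796, so f = 0.01293.
Total minor-loss coefficient ΣK = 3·9.6 + 2·0.22 + 3·1.8 = 34.6.
ΔP = [f·L/D + ΣK]·(ρV²/2) = [0.01293·279/0.113 + 34.6]·(1030·5.48²/2) = [31.92 + 34.6]·1.547e+04 = 1.029e+06 Pa.

ΔP ≈ 1.03×10^6 Pa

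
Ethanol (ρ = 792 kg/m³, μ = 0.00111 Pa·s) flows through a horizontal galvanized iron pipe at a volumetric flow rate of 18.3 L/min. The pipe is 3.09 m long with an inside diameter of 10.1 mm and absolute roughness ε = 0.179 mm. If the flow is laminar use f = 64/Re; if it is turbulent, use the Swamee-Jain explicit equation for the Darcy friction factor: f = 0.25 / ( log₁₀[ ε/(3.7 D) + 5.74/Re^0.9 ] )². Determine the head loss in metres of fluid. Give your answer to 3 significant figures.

h_f ≈ 11.0 m

Q = 18.3 L/min = 18.3/60000 = 0.000305 m³/s.
Cross-sectional area A = πD²/4 = π(0.0101)²/4 = 8.012e-05 m²; mean velocity V = Q/A = 0.000305/8.012e-05 = 3.807 m/s.
Reynolds number Re = ρVD/μ = 792 · 3.807 · 0.0101 / 0.00111 = 2.743e+04.
Re > 4000 → turbulent. Relative roughness ε/D = 0.000179/0.0101 = 0.0177. Swamee-Jain: f = 0.25/(log₁₀[0.0177/3.7 + 5.74/2.743e+04^0.9])² = 0.25/(log₁₀[0.00479 + 0.000581])² = 0.25/(-2.27)² = 0.04852.
Darcy-Weisbach: ΔP = f(L/D)(ρV²/2) = 0.04852·(3.09/0.0101)·(792·3.807²/2) = 0.04852·305.9·5739 = 8.519e+04 Pa.
Head loss h_f = ΔP/(ρg) = 8.519e+04/(792·9.81) = 11.0 m.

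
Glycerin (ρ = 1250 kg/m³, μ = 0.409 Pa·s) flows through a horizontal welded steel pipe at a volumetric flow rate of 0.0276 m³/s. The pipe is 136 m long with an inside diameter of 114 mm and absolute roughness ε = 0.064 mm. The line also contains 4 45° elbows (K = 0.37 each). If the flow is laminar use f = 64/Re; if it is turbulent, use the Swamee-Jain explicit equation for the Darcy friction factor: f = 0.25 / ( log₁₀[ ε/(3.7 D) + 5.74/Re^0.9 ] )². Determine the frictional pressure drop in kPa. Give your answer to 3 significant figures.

ΔP ≈ 377 kPa

Cross-sectional area A = πD²/4 = π(0.114)²/4 = 0.01021 m²; mean velocity V = Q/A = 0.0276/0.01021 = 2.704 m/s.
Reynolds number Re = ρVD/μ = 1250 · 2.704 · 0.114 / 0.409 = 942.1.
Re < 2300 → laminar flow, so f = 64/Re = 64/942.1 = 0.06793 (the turbulent correlation is not needed).
Total minor-loss coefficient ΣK = 4·0.37 = 1.48.
ΔP = [f·L/D + ΣK]·(ρV²/2) = [0.06793·136/0.114 + 1.48]·(1250·2.704²/2) = [81.04 + 1.48]·4570 = 3.771e+05 Pa.
ΔP = 3.771e+05 Pa = 377 kPa.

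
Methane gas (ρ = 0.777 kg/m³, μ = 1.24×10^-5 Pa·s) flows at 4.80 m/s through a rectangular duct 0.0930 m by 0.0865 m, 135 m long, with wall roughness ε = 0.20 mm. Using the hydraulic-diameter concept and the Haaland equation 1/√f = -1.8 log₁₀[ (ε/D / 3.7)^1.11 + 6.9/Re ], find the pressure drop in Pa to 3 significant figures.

ΔP ≈ 386 Pa

Hydraulic diameter D_h = 4A/P = 4·(0.093·0.0865)/(2·(0.093+0.0865)) = 0.03218/0.359 = 0.08963 m.
Re = ρVD_h/μ = 0.777·4.8·0.08963/1.24e-05 = 2.696e+04.
ε/D_h = 0.0002/0.08963 = 0.00223; Haaland gives 1/√f = -1.8 log₁₀[0.000267+0.000256] = 5.907, so f = 0.02866.
ΔP = f(L/D_h)(ρV²/2) = 0.02866·135/0.08963·8.951 = 386.4 Pa.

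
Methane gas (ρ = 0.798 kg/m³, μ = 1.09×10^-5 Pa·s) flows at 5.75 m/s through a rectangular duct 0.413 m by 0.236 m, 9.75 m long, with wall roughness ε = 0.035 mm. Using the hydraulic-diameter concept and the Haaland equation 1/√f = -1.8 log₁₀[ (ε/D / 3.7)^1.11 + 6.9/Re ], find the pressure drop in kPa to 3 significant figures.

ΔP ≈ 0.00753 kPa

Hydraulic diameter D_h = 4A/P = 4·(0.413·0.236)/(2·(0.413+0.236)) = 0.3899/1.298 = 0.3004 m.
Re = ρVD_h/μ = 0.798·5.75·0.3004/1.09e-05 = 1.264e+05.
ε/D_h = 3.5e-05/0.3004 = 0.000117; Haaland gives 1/√f = -1.8 log₁₀[1.01e-05+5.46e-05] = 7.541, so f = 0.01758.
ΔP = f(L/D_h)(ρV²/2) = 0.01758·9.75/0.3004·13.19 = 7.53 Pa.
ΔP = 0.00753 kPa.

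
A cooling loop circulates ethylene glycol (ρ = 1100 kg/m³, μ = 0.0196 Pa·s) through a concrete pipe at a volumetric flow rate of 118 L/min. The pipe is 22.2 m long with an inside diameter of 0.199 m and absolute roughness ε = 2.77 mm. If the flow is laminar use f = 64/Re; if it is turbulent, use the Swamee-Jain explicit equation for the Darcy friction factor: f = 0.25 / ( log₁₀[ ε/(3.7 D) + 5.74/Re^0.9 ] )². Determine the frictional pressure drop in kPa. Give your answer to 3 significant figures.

Q = 118 L/min = 118/60000 = 0.001967 m³/s.
Cross-sectional area A = πD²/4 = π(0.199)²/4 = 0.0311 m²; mean velocity V = Q/A = 0.001967/0.0311 = 0.06323 m/s.
Reynolds number Re = ρVD/μ = 1100 · 0.06323 · 0.199 / 0.0196 = 706.2.
Re < 2300 → laminar flow, so f = 64/Re = 64/706.2 = 0.09063 (the turbulent correlation is not needed).
Darcy-Weisbach: ΔP = f(L/D)(ρV²/2) = 0.09063·(22.2/0.199)·(1100·0.06323²/2) = 0.09063·111.6·2.199 = 22.23 Pa.
ΔP = 22.23 Pa = 0.0222 kPa.

ΔP ≈ 0.0222 kPa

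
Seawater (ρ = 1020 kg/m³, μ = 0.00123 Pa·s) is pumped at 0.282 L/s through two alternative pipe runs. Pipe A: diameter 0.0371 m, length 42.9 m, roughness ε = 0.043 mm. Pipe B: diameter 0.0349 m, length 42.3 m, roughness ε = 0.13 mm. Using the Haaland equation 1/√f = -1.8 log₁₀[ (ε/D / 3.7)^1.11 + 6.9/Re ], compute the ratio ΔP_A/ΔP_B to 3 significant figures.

Pipe A: V = Q/A = 0.000282/0.001081 = 0.2609 m/s; Re = 8026; ε/D = 0.00116; Haaland → f = 0.03418; ΔP_A = f(L/D)(ρV²/2) = 1372 Pa.
Pipe B: V = Q/A = 0.000282/0.0009566 = 0.2948 m/s; Re = 8532; ε/D = 0.00372; Haaland → f = 0.03688; ΔP_B = f(L/D)(ρV²/2) = 1981 Pa.
ΔP_A/ΔP_B = 1372/1981 = 0.692.

ΔP_A/ΔP_B ≈ 0.692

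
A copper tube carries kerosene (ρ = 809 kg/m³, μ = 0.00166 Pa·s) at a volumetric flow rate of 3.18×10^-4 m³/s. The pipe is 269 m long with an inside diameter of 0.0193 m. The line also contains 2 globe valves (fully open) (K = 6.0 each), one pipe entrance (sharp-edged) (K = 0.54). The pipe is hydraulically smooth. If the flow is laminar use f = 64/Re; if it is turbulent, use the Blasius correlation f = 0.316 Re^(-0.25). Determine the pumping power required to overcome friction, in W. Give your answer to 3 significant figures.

Cross-sectional area A = πD²/4 = π(0.0193)²/4 = 0.0002926 m²; mean velocity V = Q/A = 0.000318/0.0002926 = 1.087 m/s.
Reynolds number Re = ρVD/μ = 809 · 1.087 · 0.0193 / 0.00166 = 1.022e+04.
Re > 4000 → turbulent. Smooth-pipe (Blasius): f = 0.316 Re^(-0.25) = 0.316/(1.022e+04)^0.25 = 0.03143.
Total minor-loss coefficient ΣK = 2·6 + 1·0.54 = 12.5.
ΔP = [f·L/D + ΣK]·(ρV²/2) = [0.03143·269/0.0193 + 12.5]·(809·1.087²/2) = [438 + 12.5]·477.9 = 2.153e+05 Pa.
Pumping power P = QΔP = 0.000318·2.153e+05 = 68.47 W = 68.5 W.

P ≈ 68.5 W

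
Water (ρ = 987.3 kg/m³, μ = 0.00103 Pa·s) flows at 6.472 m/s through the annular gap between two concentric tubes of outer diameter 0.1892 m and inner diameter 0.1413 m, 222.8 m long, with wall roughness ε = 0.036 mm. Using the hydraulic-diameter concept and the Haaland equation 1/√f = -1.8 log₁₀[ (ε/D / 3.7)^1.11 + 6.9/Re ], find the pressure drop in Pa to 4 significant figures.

Hydraulic diameter D_h = 4A/P = D_o - D_i = 0.1892 - 0.1413 = 0.0479 m.
Re = ρVD_h/μ = 987.3·6.472·0.0479/0.00103 = 2.972e+05.
ε/D_h = 3.6e-05/0.0479 = 0.000752; Haaland gives 1/√f = -1.8 log₁₀[7.97e-05+2.32e-05] = 7.177, so f = 0.01941.
ΔP = f(L/D_h)(ρV²/2) = 0.01941·222.8/0.0479·2.068e+04 = 1.867e+06 Pa.

ΔP ≈ 1867000 Pa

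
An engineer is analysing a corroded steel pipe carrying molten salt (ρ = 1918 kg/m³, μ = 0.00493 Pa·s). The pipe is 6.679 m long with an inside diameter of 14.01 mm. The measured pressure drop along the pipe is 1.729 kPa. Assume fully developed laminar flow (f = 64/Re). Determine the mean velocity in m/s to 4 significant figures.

V ≈ 0.3221 m/s

For laminar flow, f = 64/Re with Re = ρVD/μ, so Darcy-Weisbach reduces to ΔP = 32μLV/D². Solving for V: V = ΔP·D²/(32μL) = 1729·(0.01401)²/(32·0.00493·6.679) = 0.3221 m/s.
Check: Re = ρVD/μ = 1918·0.3221·0.01401/0.00493 = 1756 < 2300, so the laminar assumption holds.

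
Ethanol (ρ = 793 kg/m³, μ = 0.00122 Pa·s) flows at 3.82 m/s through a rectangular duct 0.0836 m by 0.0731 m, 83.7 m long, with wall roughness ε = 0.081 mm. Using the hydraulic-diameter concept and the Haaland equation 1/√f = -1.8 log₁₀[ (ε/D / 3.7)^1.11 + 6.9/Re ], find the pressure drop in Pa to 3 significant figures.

ΔP ≈ 131000 Pa

Hydraulic diameter D_h = 4A/P = 4·(0.0836·0.0731)/(2·(0.0836+0.0731)) = 0.02444/0.3134 = 0.078 m.
Re = ρVD_h/μ = 793·3.82·0.078/0.00122 = 1.937e+05.
ε/D_h = 8.1e-05/0.078 = 0.00104; Haaland gives 1/√f = -1.8 log₁₀[0.000114+3.56e-05] = 6.884, so f = 0.0211.
ΔP = f(L/D_h)(ρV²/2) = 0.0211·83.7/0.078·5786 = 1.31e+05 Pa.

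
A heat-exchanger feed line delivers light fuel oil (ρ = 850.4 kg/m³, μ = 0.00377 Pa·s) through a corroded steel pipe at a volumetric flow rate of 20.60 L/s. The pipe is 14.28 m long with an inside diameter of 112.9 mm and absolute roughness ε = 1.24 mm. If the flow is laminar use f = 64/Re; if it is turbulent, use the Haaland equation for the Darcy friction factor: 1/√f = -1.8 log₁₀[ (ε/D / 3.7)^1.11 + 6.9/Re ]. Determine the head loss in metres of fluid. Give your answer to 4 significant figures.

h_f ≈ 1.098 m

Q = 20.60 L/s = 20.60/1000 = 0.0206 m³/s.
Cross-sectional area A = πD²/4 = π(0.1129)²/4 = 0.01001 m²; mean velocity V = Q/A = 0.0206/0.01001 = 2.058 m/s.
Reynolds number Re = ρVD/μ = 850.4 · 2.058 · 0.1129 / 0.00377 = 5.24e+04.
Re > 4000 → turbulent. Relative roughness ε/D = 0.00124/0.1129 = 0.011. Haaland: 1/√f = -1.8 log₁₀[(0.011/3.7)^1.11 + 6.9/5.24e+04] = -1.8 log₁₀[0.00156 + 0.000132] = 4.987, so f = 0.04021.
Darcy-Weisbach: ΔP = f(L/D)(ρV²/2) = 0.04021·(14.28/0.1129)·(850.4·2.058²/2) = 0.04021·126.5·1800 = 9157 Pa.
Head loss h_f = ΔP/(ρg) = 9157/(850.4·9.81) = 1.098 m.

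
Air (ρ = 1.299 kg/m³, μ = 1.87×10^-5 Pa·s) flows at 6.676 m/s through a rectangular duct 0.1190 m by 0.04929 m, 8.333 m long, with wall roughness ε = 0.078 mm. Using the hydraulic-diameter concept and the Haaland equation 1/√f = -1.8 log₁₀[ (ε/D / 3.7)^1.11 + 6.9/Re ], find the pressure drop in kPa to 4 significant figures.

ΔP ≈ 0.08861 kPa

Hydraulic diameter D_h = 4A/P = 4·(0.119·0.04929)/(2·(0.119+0.04929)) = 0.02346/0.3366 = 0.06971 m.
Re = ρVD_h/μ = 1.299·6.676·0.06971/1.87e-05 = 3.233e+04.
ε/D_h = 7.8e-05/0.06971 = 0.00112; Haaland gives 1/√f = -1.8 log₁₀[0.000124+0.000213] = 6.249, so f = 0.02561.
ΔP = f(L/D_h)(ρV²/2) = 0.02561·8.333/0.06971·28.95 = 88.61 Pa.
ΔP = 0.08861 kPa.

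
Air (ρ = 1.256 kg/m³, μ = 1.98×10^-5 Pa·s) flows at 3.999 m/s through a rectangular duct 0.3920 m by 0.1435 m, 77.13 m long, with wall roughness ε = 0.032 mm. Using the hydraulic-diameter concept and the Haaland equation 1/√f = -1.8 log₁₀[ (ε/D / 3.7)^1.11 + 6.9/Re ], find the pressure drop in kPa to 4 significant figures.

ΔP ≈ 0.07699 kPa

Hydraulic diameter D_h = 4A/P = 4·(0.392·0.1435)/(2·(0.392+0.1435)) = 0.225/1.071 = 0.2101 m.
Re = ρVD_h/μ = 1.256·3.999·0.2101/1.98e-05 = 5.329e+04.
ε/D_h = 3.2e-05/0.2101 = 0.000152; Haaland gives 1/√f = -1.8 log₁₀[1.36e-05+0.000129] = 6.92, so f = 0.02088.
ΔP = f(L/D_h)(ρV²/2) = 0.02088·77.13/0.2101·10.04 = 76.99 Pa.
ΔP = 0.07699 kPa.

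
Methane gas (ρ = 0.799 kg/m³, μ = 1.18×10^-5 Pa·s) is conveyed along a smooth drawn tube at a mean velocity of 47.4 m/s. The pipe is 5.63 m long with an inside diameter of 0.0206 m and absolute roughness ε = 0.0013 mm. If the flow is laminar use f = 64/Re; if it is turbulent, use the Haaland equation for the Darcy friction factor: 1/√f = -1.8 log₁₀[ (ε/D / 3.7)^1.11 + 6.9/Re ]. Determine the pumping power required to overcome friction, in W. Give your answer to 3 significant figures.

Reynolds number Re = ρVD/μ = 0.799 · 47.4 · 0.0206 / 1.18e-05 = 6.612e+04.
Re > 4000 → turbulent. Relative roughness ε/D = 1.3e-06/0.0206 = 6.31e-05. Haaland: 1/√f = -1.8 log₁₀[(6.31e-05/3.7)^1.11 + 6.9/6.612e+04] = -1.8 log₁₀[5.1e-06 + 0.000104] = 7.129, so f = 0.01967.
Darcy-Weisbach: ΔP = f(L/D)(ρV²/2) = 0.01967·(5.63/0.0206)·(0.799·47.4²/2) = 0.01967·273.3·897.6 = 4826 Pa.
Q = V·A = 47.4·0.0003333 = 0.0158 m³/s.
Pumping power P = QΔP = 0.0158·4826 = 76.25 W = 76.2 W.

P ≈ 76.2 W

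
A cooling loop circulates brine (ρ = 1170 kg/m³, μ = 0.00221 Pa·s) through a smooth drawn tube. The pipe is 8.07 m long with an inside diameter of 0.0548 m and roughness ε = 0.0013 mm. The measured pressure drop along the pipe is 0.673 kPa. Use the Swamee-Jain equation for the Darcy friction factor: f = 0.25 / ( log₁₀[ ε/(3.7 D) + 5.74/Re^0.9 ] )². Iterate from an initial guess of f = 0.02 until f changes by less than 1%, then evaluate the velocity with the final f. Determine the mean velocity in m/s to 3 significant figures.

V ≈ 0.532 m/s

Rearranging Darcy-Weisbach: V = √(2·ΔP·D/(f·L·ρ)). With ε/D = 1.3e-06/0.0548 = 2.37e-05, iterate starting from f = 0.02:
  f = 0.02 → V = √(2·673·0.0548/(0.02·8.07·1170)) = 0.625 m/s; Re = ρVD/μ = 1.813e+04; f → 0.02652
  f = 0.02652 → V = 0.5428 m/s; Re = 1.575e+04; f → 0.02749
  f = 0.02749 → V = 0.5331 m/s; Re = 1.547e+04; f → 0.02762
Converged (Δf/f < 1%). With the final f = 0.02762: V = √(2·673·0.0548/(0.02762·8.07·1170)) = 0.5318 m/s.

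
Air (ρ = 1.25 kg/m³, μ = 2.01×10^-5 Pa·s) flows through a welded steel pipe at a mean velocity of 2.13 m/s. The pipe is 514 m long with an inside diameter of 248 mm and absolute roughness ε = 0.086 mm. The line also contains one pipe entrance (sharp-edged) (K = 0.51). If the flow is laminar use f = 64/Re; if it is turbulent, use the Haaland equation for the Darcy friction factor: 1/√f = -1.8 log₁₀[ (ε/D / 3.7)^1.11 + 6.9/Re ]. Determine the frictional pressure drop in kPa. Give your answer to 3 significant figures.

ΔP ≈ 0.140 kPa

Reynolds number Re = ρVD/μ = 1.25 · 2.13 · 0.248 / 2.01e-05 = 3.285e+04.
Re > 4000 → turbulent. Relative roughness ε/D = 8.6e-05/0.248 = 0.000347. Haaland: 1/√f = -1.8 log₁₀[(0.000347/3.7)^1.11 + 6.9/3.285e+04] = -1.8 log₁₀[3.38e-05 + 0.00021] = 6.503, so f = 0.02364.
Total minor-loss coefficient ΣK = 1·0.51 = 0.51.
ΔP = [f·L/D + ΣK]·(ρV²/2) = [0.02364·514/0.248 + 0.51]·(1.25·2.13²/2) = [49.01 + 0.51]·2.836 = 140.4 Pa.
ΔP = 140.4 Pa = 0.140 kPa.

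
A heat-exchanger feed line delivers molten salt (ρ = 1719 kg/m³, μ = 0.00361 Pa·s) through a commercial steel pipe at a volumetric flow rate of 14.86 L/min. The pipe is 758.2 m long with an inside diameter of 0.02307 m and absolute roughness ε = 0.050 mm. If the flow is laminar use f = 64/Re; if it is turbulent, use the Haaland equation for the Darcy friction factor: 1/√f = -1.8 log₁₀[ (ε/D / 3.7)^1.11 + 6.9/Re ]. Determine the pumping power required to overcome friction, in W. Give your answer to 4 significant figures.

P ≈ 91.39 W

Q = 14.86 L/min = 14.86/60000 = 0.0002477 m³/s.
Cross-sectional area A = πD²/4 = π(0.02307)²/4 = 0.000418 m²; mean velocity V = Q/A = 0.0002477/0.000418 = 0.5925 m/s.
Reynolds number Re = ρVD/μ = 1719 · 0.5925 · 0.02307 / 0.00361 = 6509.
Re > 4000 → turbulent. Relative roughness ε/D = 5e-05/0.02307 = 0.00217. Haaland: 1/√f = -1.8 log₁₀[(0.00217/3.7)^1.11 + 6.9/6509] = -1.8 log₁₀[0.000258 + 0.00106] = 5.184, so f = 0.03721.
Darcy-Weisbach: ΔP = f(L/D)(ρV²/2) = 0.03721·(758.2/0.02307)·(1719·0.5925²/2) = 0.03721·3.287e+04·301.7 = 3.69e+05 Pa.
Pumping power P = QΔP = 0.0002477·3.69e+05 = 91.391 W = 91.39 W.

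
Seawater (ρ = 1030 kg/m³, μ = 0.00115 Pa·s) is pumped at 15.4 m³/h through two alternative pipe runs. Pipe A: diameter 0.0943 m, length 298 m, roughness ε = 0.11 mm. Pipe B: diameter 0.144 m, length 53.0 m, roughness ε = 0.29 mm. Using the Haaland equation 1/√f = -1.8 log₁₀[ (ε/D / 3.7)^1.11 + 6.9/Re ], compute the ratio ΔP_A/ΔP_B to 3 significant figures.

Pipe A: V = Q/A = 0.004278/0.006984 = 0.6125 m/s; Re = 5.173e+04; ε/D = 0.00117; Haaland → f = 0.02409; ΔP_A = f(L/D)(ρV²/2) = 1.471e+04 Pa.
Pipe B: V = Q/A = 0.004278/0.01629 = 0.2627 m/s; Re = 3.388e+04; ε/D = 0.00201; Haaland → f = 0.02742; ΔP_B = f(L/D)(ρV²/2) = 358.6 Pa.
ΔP_A/ΔP_B = 1.471e+04/358.6 = 41.0.

ΔP_A/ΔP_B ≈ 41.0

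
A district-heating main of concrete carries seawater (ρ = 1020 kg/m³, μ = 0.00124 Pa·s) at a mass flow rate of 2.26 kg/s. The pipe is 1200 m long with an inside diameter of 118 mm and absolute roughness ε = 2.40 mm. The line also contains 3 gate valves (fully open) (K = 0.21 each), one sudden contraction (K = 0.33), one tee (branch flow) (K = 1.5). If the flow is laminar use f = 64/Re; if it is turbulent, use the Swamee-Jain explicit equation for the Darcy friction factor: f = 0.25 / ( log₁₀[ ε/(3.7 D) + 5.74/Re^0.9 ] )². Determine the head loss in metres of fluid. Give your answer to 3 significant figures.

A = πD²/4 = π(0.118)²/4 = 0.01094 m²; mean velocity V = ṁ/(ρA) = 2.26/(1020 · 0.01094) = 0.2026 m/s.
Reynolds number Re = ρVD/μ = 1020 · 0.2026 · 0.118 / 0.00124 = 1.967e+04.
Re > 4000 → turbulent. Relative roughness ε/D = 0.0024/0.118 = 0.0203. Swamee-Jain: f = 0.25/(log₁₀[0.0203/3.7 + 5.74/1.967e+04^0.9])² = 0.25/(log₁₀[0.0055 + 0.000784])² = 0.25/(-2.202)² = 0.05156.
Total minor-loss coefficient ΣK = 3·0.21 + 1·0.33 + 1·1.5 = 2.46.
ΔP = [f·L/D + ΣK]·(ρV²/2) = [0.05156·1200/0.118 + 2.46]·(1020·0.2026²/2) = [524.4 + 2.46]·20.94 = 1.103e+04 Pa.
Head loss h_f = ΔP/(ρg) = 1.103e+04/(1020·9.81) = 1.10 m.

h_f ≈ 1.10 m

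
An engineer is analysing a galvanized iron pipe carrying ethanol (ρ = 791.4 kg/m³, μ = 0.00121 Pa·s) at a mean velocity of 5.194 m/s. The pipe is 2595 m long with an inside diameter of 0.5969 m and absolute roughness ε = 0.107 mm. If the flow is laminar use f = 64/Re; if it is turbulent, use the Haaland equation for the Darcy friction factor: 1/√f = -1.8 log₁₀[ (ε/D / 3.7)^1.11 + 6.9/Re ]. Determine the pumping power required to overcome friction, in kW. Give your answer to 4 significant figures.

P ≈ 939.8 kW

Reynolds number Re = ρVD/μ = 791.4 · 5.194 · 0.5969 / 0.00121 = 2.028e+06.
Re > 4000 → turbulent. Relative roughness ε/D = 0.000107/0.5969 = 0.000179. Haaland: 1/√f = -1.8 log₁₀[(0.000179/3.7)^1.11 + 6.9/2.028e+06] = -1.8 log₁₀[1.62e-05 + 3.4e-06] = 8.472, so f = 0.01393.
Darcy-Weisbach: ΔP = f(L/D)(ρV²/2) = 0.01393·(2595/0.5969)·(791.4·5.194²/2) = 0.01393·4347·1.068e+04 = 6.466e+05 Pa.
Q = V·A = 5.194·0.2798 = 1.453 m³/s.
Pumping power P = QΔP = 1.453·6.466e+05 = 939760 W = 939.8 kW.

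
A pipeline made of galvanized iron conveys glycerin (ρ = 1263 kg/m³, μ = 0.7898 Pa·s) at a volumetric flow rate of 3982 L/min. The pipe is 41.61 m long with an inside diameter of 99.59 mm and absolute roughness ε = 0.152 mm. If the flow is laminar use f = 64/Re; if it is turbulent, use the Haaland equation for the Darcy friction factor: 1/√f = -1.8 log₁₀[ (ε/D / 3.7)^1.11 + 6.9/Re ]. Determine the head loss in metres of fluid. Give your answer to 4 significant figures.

h_f ≈ 72.91 m

Q = 3982 L/min = 3982/60000 = 0.06637 m³/s.
Cross-sectional area A = πD²/4 = π(0.09959)²/4 = 0.00779 m²; mean velocity V = Q/A = 0.06637/0.00779 = 8.52 m/s.
Reynolds number Re = ρVD/μ = 1263 · 8.52 · 0.09959 / 0.79 = 1357.
Re < 2300 → laminar flow, so f = 64/Re = 64/1357 = 0.04717 (the turbulent correlation is not needed).
Darcy-Weisbach: ΔP = f(L/D)(ρV²/2) = 0.04717·(41.61/0.09959)·(1263·8.52²/2) = 0.04717·417.8·4.584e+04 = 9.034e+05 Pa.
Head loss h_f = ΔP/(ρg) = 9.034e+05/(1263·9.81) = 72.91 m.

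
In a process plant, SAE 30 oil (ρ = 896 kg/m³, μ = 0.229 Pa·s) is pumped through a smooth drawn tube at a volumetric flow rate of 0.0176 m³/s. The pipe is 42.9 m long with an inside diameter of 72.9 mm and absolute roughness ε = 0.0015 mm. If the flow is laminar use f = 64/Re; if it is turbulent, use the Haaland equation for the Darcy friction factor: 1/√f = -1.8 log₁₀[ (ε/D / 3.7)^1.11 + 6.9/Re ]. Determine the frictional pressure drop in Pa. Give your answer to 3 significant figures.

ΔP ≈ 249000 Pa

Cross-sectional area A = πD²/4 = π(0.0729)²/4 = 0.004174 m²; mean velocity V = Q/A = 0.0176/0.004174 = 4.217 m/s.
Reynolds number Re = ρVD/μ = 896 · 4.217 · 0.0729 / 0.229 = 1203.
Re < 2300 → laminar flow, so f = 64/Re = 64/1203 = 0.05321 (the turbulent correlation is not needed).
Darcy-Weisbach: ΔP = f(L/D)(ρV²/2) = 0.05321·(42.9/0.0729)·(896·4.217²/2) = 0.05321·588.5·7966 = 2.494e+05 Pa.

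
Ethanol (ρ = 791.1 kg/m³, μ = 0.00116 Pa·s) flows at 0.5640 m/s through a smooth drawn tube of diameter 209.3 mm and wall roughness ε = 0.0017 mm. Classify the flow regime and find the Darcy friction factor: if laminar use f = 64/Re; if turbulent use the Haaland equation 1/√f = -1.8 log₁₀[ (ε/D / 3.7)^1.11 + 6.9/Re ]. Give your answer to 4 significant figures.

Re = ρVD/μ = 791.1·0.564·0.2093/0.00116 = 8.05e+04.
Re > 4000 → turbulent. ε/D = 1.7e-06/0.2093 = 8.12e-06; Haaland: 1/√f = -1.8 log₁₀[5.24e-07 + 8.57e-05] = 7.316, so f = 0.01868.

f ≈ 0.01868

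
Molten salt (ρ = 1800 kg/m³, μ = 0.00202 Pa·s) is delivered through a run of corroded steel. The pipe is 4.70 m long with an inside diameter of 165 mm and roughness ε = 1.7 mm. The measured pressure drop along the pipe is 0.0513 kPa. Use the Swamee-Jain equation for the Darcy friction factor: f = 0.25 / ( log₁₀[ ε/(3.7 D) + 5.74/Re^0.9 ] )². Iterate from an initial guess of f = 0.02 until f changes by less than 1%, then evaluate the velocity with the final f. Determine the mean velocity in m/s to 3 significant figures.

V ≈ 0.222 m/s

Rearranging Darcy-Weisbach: V = √(2·ΔP·D/(f·L·ρ)). With ε/D = 0.0017/0.165 = 0.0103, iterate starting from f = 0.02:
  f = 0.02 → V = √(2·51.3·0.165/(0.02·4.7·1800)) = 0.3163 m/s; Re = ρVD/μ = 4.651e+04; f → 0.03993
  f = 0.03993 → V = 0.2239 m/s; Re = 3.291e+04; f → 0.0405
  f = 0.0405 → V = 0.2223 m/s; Re = 3.268e+04; f → 0.04052
Converged (Δf/f < 1%). With the final f = 0.04052: V = √(2·51.3·0.165/(0.04052·4.7·1800)) = 0.2222 m/s.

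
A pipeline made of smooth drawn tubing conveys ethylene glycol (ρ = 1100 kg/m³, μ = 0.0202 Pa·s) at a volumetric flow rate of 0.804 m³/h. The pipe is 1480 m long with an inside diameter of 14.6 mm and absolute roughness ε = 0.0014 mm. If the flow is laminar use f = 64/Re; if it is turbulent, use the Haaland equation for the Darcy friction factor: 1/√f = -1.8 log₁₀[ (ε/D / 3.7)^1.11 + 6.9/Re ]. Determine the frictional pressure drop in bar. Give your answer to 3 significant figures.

ΔP ≈ 59.9 bar

Q = 0.804 m³/h = 0.804/3600 = 0.0002233 m³/s.
Cross-sectional area A = πD²/4 = π(0.0146)²/4 = 0.0001674 m²; mean velocity V = Q/A = 0.0002233/0.0001674 = 1.334 m/s.
Reynolds number Re = ρVD/μ = 1100 · 1.334 · 0.0146 / 0.0202 = 1061.
Re < 2300 → laminar flow, so f = 64/Re = 64/1061 = 0.06034 (the turbulent correlation is not needed).
Darcy-Weisbach: ΔP = f(L/D)(ρV²/2) = 0.06034·(1480/0.0146)·(1100·1.334²/2) = 0.06034·1.014e+05·978.8 = 5.987e+06 Pa.
ΔP = 5.987e+06 Pa = 59.9 bar.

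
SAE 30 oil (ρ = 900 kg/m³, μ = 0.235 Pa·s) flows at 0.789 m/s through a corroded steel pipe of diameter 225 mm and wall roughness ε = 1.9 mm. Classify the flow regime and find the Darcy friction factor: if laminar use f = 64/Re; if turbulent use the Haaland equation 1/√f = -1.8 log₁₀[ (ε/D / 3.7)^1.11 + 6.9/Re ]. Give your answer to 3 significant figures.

Re = ρVD/μ = 900·0.789·0.225/0.235 = 679.9.
Re < 2300 → laminar, so f = 64/Re = 0.09413 (roughness is irrelevant in laminar flow).

f ≈ 0.0941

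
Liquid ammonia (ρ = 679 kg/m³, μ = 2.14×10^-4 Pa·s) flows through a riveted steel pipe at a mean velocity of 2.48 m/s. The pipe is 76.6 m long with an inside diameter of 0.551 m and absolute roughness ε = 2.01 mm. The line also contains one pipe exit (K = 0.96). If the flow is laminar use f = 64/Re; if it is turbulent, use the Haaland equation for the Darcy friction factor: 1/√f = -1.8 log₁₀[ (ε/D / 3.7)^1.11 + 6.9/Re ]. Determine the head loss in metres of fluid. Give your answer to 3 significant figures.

Reynolds number Re = ρVD/μ = 679 · 2.48 · 0.551 / 0.000214 = 4.336e+06.
Re > 4000 → turbulent. Relative roughness ε/D = 0.00201/0.551 = 0.00365. Haaland: 1/√f = -1.8 log₁₀[(0.00365/3.7)^1.11 + 6.9/4.336e+06] = -1.8 log₁₀[0.00046 + 1.59e-06] = 6.004, so f = 0.02774.
Total minor-loss coefficient ΣK = 1·0.96 = 0.96.
ΔP = [f·L/D + ΣK]·(ρV²/2) = [0.02774·76.6/0.551 + 0.96]·(679·2.48²/2) = [3.857 + 0.96]·2088 = 1.006e+04 Pa.
Head loss h_f = ΔP/(ρg) = 1.006e+04/(679·9.81) = 1.51 m.

h_f ≈ 1.51 m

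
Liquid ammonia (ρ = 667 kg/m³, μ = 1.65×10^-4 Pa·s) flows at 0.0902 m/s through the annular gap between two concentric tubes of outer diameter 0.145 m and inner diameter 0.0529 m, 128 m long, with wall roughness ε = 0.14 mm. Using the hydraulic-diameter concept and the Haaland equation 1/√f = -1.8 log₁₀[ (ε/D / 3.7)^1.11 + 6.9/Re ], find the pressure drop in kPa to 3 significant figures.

ΔP ≈ 0.0995 kPa

Hydraulic diameter D_h = 4A/P = D_o - D_i = 0.145 - 0.0529 = 0.0921 m.
Re = ρVD_h/μ = 667·0.0902·0.0921/0.000165 = 3.358e+04.
ε/D_h = 0.00014/0.0921 = 0.00152; Haaland gives 1/√f = -1.8 log₁₀[0.000174+0.000205] = 6.157, so f = 0.02638.
ΔP = f(L/D_h)(ρV²/2) = 0.02638·128/0.0921·2.713 = 99.48 Pa.
ΔP = 0.0995 kPa.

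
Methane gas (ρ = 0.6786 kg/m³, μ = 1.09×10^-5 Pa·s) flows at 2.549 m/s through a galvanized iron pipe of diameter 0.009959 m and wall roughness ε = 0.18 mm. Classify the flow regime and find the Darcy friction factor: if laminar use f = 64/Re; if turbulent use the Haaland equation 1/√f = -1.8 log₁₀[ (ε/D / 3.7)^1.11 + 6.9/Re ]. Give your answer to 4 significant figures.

f ≈ 0.04050

Re = ρVD/μ = 0.6786·2.549·0.009959/1.09e-05 = 1580.
Re < 2300 → laminar, so f = 64/Re = 0.0405 (roughness is irrelevant in laminar flow).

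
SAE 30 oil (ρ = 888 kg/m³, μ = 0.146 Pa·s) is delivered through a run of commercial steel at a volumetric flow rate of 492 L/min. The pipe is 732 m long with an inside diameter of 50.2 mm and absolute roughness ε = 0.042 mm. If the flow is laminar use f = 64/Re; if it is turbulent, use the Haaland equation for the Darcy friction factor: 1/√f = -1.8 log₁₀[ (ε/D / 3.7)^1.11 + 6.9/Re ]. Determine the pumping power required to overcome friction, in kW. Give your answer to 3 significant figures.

Q = 492 L/min = 492/60000 = 0.0082 m³/s.
Cross-sectional area A = πD²/4 = π(0.0502)²/4 = 0.001979 m²; mean velocity V = Q/A = 0.0082/0.001979 = 4.143 m/s.
Reynolds number Re = ρVD/μ = 888 · 4.143 · 0.0502 / 0.146 = 1265.
Re < 2300 → laminar flow, so f = 64/Re = 64/1265 = 0.05059 (the turbulent correlation is not needed).
Darcy-Weisbach: ΔP = f(L/D)(ρV²/2) = 0.05059·(732/0.0502)·(888·4.143²/2) = 0.05059·1.458e+04·7621 = 5.622e+06 Pa.
Pumping power P = QΔP = 0.0082·5.622e+06 = 46100 W = 46.1 kW.

P ≈ 46.1 kW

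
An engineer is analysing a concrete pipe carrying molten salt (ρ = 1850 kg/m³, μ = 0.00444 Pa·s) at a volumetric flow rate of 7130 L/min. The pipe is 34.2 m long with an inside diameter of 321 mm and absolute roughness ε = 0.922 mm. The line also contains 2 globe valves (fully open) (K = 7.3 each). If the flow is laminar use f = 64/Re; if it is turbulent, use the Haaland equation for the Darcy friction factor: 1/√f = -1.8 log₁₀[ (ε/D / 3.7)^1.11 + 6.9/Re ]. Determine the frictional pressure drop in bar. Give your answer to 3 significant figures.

ΔP ≈ 0.348 bar

Q = 7130 L/min = 7130/60000 = 0.1188 m³/s.
Cross-sectional area A = πD²/4 = π(0.321)²/4 = 0.08093 m²; mean velocity V = Q/A = 0.1188/0.08093 = 1.468 m/s.
Reynolds number Re = ρVD/μ = 1850 · 1.468 · 0.321 / 0.00444 = 1.964e+05.
Re > 4000 → turbulent. Relative roughness ε/D = 0.000922/0.321 = 0.00287. Haaland: 1/√f = -1.8 log₁₀[(0.00287/3.7)^1.11 + 6.9/1.964e+05] = -1.8 log₁₀[0.000353 + 3.51e-05] = 6.14, so f = 0.02653.
Total minor-loss coefficient ΣK = 2·7.3 = 14.6.
ΔP = [f·L/D + ΣK]·(ρV²/2) = [0.02653·34.2/0.321 + 14.6]·(1850·1.468²/2) = [2.826 + 14.6]·1994 = 3.476e+04 Pa.
ΔP = 3.476e+04 Pa = 0.348 bar.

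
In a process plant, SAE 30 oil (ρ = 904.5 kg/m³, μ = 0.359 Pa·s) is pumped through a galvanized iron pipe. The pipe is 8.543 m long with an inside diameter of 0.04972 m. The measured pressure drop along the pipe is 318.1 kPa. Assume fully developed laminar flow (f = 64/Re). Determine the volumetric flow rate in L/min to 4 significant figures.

Q ≈ 933.4 L/min

For laminar flow, f = 64/Re with Re = ρVD/μ, so Darcy-Weisbach reduces to ΔP = 32μLV/D². Solving for V: V = ΔP·D²/(32μL) = 3.181e+05·(0.04972)²/(32·0.359·8.543) = 8.013 m/s.
Check: Re = ρVD/μ = 904.5·8.013·0.04972/0.359 = 1004 < 2300, so the laminar assumption holds.
Q = V·A = 8.013·(π/4·0.04972²) = 0.01556 m³/s = 933.4 L/min.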